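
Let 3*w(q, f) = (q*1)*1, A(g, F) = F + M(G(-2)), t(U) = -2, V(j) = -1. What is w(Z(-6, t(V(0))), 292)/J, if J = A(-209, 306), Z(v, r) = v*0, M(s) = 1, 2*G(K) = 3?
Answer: 0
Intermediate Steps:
G(K) = 3/2 (G(K) = (1/2)*3 = 3/2)
Z(v, r) = 0
A(g, F) = 1 + F (A(g, F) = F + 1 = 1 + F)
J = 307 (J = 1 + 306 = 307)
w(q, f) = q/3 (w(q, f) = ((q*1)*1)/3 = (q*1)/3 = q/3)
w(Z(-6, t(V(0))), 292)/J = ((1/3)*0)/307 = 0*(1/307) = 0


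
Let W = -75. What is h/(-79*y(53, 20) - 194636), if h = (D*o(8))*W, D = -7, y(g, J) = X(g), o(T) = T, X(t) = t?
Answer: -4200/198823 ≈ -0.021124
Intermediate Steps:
y(g, J) = g
h = 4200 (h = -7*8*(-75) = -56*(-75) = 4200)
h/(-79*y(53, 20) - 194636) = 4200/(-79*53 - 194636) = 4200/(-4187 - 194636) = 4200/(-198823) = 4200*(-1/198823) = -4200/198823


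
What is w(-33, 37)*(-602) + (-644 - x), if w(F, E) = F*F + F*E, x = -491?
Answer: 79311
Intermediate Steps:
w(F, E) = F**2 + E*F
w(-33, 37)*(-602) + (-644 - x) = -33*(37 - 33)*(-602) + (-644 - 1*(-491)) = -33*4*(-602) + (-644 + 491) = -132*(-602) - 153 = 79464 - 153 = 79311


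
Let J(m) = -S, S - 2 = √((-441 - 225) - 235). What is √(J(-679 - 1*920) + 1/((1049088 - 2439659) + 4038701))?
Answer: √(-14025182345670 - 7012592496900*I*√901)/2648130 ≈ 3.7472 - 4.0052*I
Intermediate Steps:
S = 2 + I*√901 (S = 2 + √((-441 - 225) - 235) = 2 + √(-666 - 235) = 2 + √(-901) = 2 + I*√901 ≈ 2.0 + 30.017*I)
J(m) = -2 - I*√901 (J(m) = -(2 + I*√901) = -2 - I*√901)
√(J(-679 - 1*920) + 1/((1049088 - 2439659) + 4038701)) = √((-2 - I*√901) + 1/((1049088 - 2439659) + 4038701)) = √((-2 - I*√901) + 1/(-1390571 + 4038701)) = √((-2 - I*√901) + 1/2648130) = √(-5296259/2648130 - I*√901)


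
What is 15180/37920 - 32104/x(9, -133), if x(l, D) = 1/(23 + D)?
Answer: 2231870333/632 ≈ 3.5314e+6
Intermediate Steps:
15180/37920 - 32104/x(9, -133) = 15180/37920 - 32104/(1/(23 - 133)) = 15180*(1/37920) - 32104/(1/(-110)) = 253/632 - 32104/(-1/110) = 253/632 - 32104*(-110) = 253/632 + 3531440 = 2231870333/632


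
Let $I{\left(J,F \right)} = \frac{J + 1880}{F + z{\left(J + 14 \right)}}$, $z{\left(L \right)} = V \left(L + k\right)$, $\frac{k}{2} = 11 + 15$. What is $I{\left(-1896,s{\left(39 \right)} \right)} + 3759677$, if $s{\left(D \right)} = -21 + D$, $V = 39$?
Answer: $\frac{33532559165}{8919} \approx 3.7597 \cdot 10^{6}$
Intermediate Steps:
$k = 52$ ($k = 2 \left(11 + 15\right) = 2 \cdot 26 = 52$)
$z{\left(L \right)} = 2028 + 39 L$ ($z{\left(L \right)} = 39 \left(L + 52\right) = 39 \left(52 + L\right) = 2028 + 39 L$)
$I{\left(J,F \right)} = \frac{1880 + J}{2574 + F + 39 J}$ ($I{\left(J,F \right)} = \frac{J + 1880}{F + \left(2028 + 39 \left(J + 14\right)\right)} = \frac{1880 + J}{F + \left(2028 + 39 \left(14 + J\right)\right)} = \frac{1880 + J}{F + \left(2028 + \left(546 + 39 J\right)\right)} = \frac{1880 + J}{F + \left(2574 + 39 J\right)} = \frac{1880 + J}{2574 + F + 39 J}$)
$I{\left(-1896,s{\left(39 \right)} \right)} + 3759677 = \frac{1880 - 1896}{2574 + \left(-21 + 39\right) + 39 \left(-1896\right)} + 3759677 = \frac{1}{2574 + 18 - 73944} \left(-16\right) + 3759677 = \frac{1}{-71352} \left(-16\right) + 3759677 = \left(- \frac{1}{71352}\right) \left(-16\right) + 3759677 = \frac{2}{8919} + 3759677 = \frac{33532559165}{8919}$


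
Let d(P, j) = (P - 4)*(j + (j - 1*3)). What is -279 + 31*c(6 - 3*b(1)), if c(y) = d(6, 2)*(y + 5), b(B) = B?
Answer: 217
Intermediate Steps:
d(P, j) = (-4 + P)*(-3 + 2*j) (d(P, j) = (-4 + P)*(j + (j - 3)) = (-4 + P)*(j + (-3 + j)) = (-4 + P)*(-3 + 2*j))
c(y) = 10 + 2*y (c(y) = (12 - 8*2 - 3*6 + 2*6*2)*(y + 5) = (12 - 16 - 18 + 24)*(5 + y) = 2*(5 + y) = 10 + 2*y)
-279 + 31*c(6 - 3*b(1)) = -279 + 31*(10 + 2*(6 - 3*1)) = -279 + 31*(10 + 2*(6 - 3)) = -279 + 31*(10 + 2*3) = -279 + 31*(10 + 6) = -279 + 31*16 = -279 + 496 = 217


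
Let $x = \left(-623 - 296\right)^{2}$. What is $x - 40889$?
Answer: $803672$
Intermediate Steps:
$x = 844561$ ($x = \left(-919\right)^{2} = 844561$)
$x - 40889 = 844561 - 40889 = 803672$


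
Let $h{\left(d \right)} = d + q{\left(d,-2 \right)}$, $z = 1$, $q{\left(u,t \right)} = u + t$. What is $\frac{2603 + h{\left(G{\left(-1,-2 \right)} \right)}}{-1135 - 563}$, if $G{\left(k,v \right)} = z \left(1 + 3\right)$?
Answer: $- \frac{2609}{1698} \approx -1.5365$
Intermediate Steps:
$q{\left(u,t \right)} = t + u$
$G{\left(k,v \right)} = 4$ ($G{\left(k,v \right)} = 1 \left(1 + 3\right) = 1 \cdot 4 = 4$)
$h{\left(d \right)} = -2 + 2 d$ ($h{\left(d \right)} = d + \left(-2 + d\right) = -2 + 2 d$)
$\frac{2603 + h{\left(G{\left(-1,-2 \right)} \right)}}{-1135 - 563} = \frac{2603 + \left(-2 + 2 \cdot 4\right)}{-1135 - 563} = \frac{2603 + \left(-2 + 8\right)}{-1698} = \left(2603 + 6\right) \left(- \frac{1}{1698}\right) = 2609 \left(- \frac{1}{1698}\right) = - \frac{2609}{1698}$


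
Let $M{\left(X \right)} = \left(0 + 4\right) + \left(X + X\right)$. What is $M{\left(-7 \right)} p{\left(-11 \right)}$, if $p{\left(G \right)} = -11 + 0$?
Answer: $110$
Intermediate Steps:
$M{\left(X \right)} = 4 + 2 X$
$p{\left(G \right)} = -11$
$M{\left(-7 \right)} p{\left(-11 \right)} = \left(4 + 2 \left(-7\right)\right) \left(-11\right) = \left(4 - 14\right) \left(-11\right) = \left(-10\right) \left(-11\right) = 110$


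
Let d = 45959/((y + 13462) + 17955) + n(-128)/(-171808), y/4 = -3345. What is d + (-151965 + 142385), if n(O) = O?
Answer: -927486629721/96840653 ≈ -9577.5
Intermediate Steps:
y = -13380 (y = 4*(-3345) = -13380)
d = 246826019/96840653 (d = 45959/((-13380 + 13462) + 17955) - 128/(-171808) = 45959/(82 + 17955) - 128*(-1/171808) = 45959/18037 + 4/5369 = 246826019/96840653 ≈ 2.5488)
d + (-151965 + 142385) = 246826019/96840653 + (-151965 + 142385) = 246826019/96840653 - 9580 = -927486629721/96840653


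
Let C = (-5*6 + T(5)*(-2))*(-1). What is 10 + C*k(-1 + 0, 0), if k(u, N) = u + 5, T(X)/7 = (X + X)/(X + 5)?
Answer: 186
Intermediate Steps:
T(X) = 14*X/(5 + X) (T(X) = 7*((X + X)/(X + 5)) = 7*((2*X)/(5 + X)) = 7*(2*X/(5 + X)) = 14*X/(5 + X))
k(u, N) = 5 + u
C = 44 (C = (-5*6 + (14*5/(5 + 5))*(-2))*(-1) = (-30 + (14*5/10)*(-2))*(-1) = (-30 + (14*5*(1/10))*(-2))*(-1) = (-30 + 7*(-2))*(-1) = (-30 - 14)*(-1) = -44*(-1) = 44)
10 + C*k(-1 + 0, 0) = 10 + 44*(5 + (-1 + 0)) = 10 + 44*(5 - 1) = 10 + 44*4 = 10 + 176 = 186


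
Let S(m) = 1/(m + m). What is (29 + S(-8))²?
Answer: 214369/256 ≈ 837.38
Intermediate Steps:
S(m) = 1/(2*m)
(29 + S(-8))² = (29 + (½)/(-8))² = (29 + (½)*(-⅛))² = (29 - 1/16)² = (463/16)² = 214369/256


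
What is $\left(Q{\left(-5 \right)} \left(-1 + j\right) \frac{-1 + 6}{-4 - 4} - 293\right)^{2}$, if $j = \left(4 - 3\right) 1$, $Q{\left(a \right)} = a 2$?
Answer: $85849$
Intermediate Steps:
$Q{\left(a \right)} = 2 a$
$j = 1$ ($j = 1 \cdot 1 = 1$)
$\left(Q{\left(-5 \right)} \left(-1 + j\right) \frac{-1 + 6}{-4 - 4} - 293\right)^{2} = \left(2 \left(-5\right) \left(-1 + 1\right) \frac{-1 + 6}{-4 - 4} - 293\right)^{2} = \left(\left(-10\right) 0 \frac{5}{-8} - 293\right)^{2} = \left(0 \cdot 5 \left(- \frac{1}{8}\right) - 293\right)^{2} = \left(0 \left(- \frac{5}{8}\right) - 293\right)^{2} = \left(0 - 293\right)^{2} = \left(-293\right)^{2} = 85849$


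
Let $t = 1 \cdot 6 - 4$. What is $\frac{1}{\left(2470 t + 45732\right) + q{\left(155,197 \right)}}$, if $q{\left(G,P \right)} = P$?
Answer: $\frac{1}{50869} \approx 1.9658 \cdot 10^{-5}$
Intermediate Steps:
$t = 2$ ($t = 6 - 4 = 2$)
$\frac{1}{\left(2470 t + 45732\right) + q{\left(155,197 \right)}} = \frac{1}{\left(2470 \cdot 2 + 45732\right) + 197} = \frac{1}{\left(4940 + 45732\right) + 197} = \frac{1}{50672 + 197} = \frac{1}{50869}$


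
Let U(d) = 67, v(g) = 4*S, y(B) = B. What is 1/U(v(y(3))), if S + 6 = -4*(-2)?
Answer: 1/67 ≈ 0.014925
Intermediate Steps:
S = 2 (S = -6 - 4*(-2) = -6 + 8 = 2)
v(g) = 8 (v(g) = 4*2 = 8)
1/U(v(y(3))) = 1/67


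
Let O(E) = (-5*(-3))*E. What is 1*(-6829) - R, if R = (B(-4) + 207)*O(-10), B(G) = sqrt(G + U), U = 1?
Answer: 24221 + 150*I*sqrt(3) ≈ 24221.0 + 259.81*I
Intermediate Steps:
B(G) = sqrt(1 + G) (B(G) = sqrt(G + 1) = sqrt(1 + G))
O(E) = 15*E
R = -31050 - 150*I*sqrt(3) (R = (sqrt(1 - 4) + 207)*(15*(-10)) = (sqrt(-3) + 207)*(-150) = (I*sqrt(3) + 207)*(-150) = (207 + I*sqrt(3))*(-150) = -31050 - 150*I*sqrt(3) ≈ -31050.0 - 259.81*I)
1*(-6829) - R = 1*(-6829) - (-31050 - 150*I*sqrt(3)) = -6829 + (31050 + 150*I*sqrt(3)) = 24221 + 150*I*sqrt(3)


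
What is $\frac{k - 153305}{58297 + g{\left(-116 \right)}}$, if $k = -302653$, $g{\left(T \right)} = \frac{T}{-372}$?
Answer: $- \frac{21202047}{2710825} \approx -7.8213$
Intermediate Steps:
$g{\left(T \right)} = - \frac{T}{372}$ ($g{\left(T \right)} = T \left(- \frac{1}{372}\right) = - \frac{T}{372}$)
$\frac{k - 153305}{58297 + g{\left(-116 \right)}} = \frac{-302653 - 153305}{58297 - - \frac{29}{93}} = - \frac{455958}{58297 + \frac{29}{93}} = - \frac{455958}{\frac{5421650}{93}} = \left(-455958\right) \frac{93}{5421650} = - \frac{21202047}{2710825}$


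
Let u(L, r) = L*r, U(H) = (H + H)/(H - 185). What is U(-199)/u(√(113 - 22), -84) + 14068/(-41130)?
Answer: -7034/20565 - 199*√91/1467648 ≈ -0.34333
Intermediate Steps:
U(H) = 2*H/(-185 + H) (U(H) = (2*H)/(-185 + H) = 2*H/(-185 + H))
U(-199)/u(√(113 - 22), -84) + 14068/(-41130) = (2*(-199)/(-185 - 199))/((√(113 - 22)*(-84))) + 14068/(-41130) = (2*(-199)/(-384))/((√91*(-84))) + 14068*(-1/41130) = (2*(-199)*(-1/384))/((-84*√91)) - 7034/20565 = 199*(-√91/7644)/192 - 7034/20565 = -199*√91/1467648 - 7034/20565 = -7034/20565 - 199*√91/1467648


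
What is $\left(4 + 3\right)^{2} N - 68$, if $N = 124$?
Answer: $6008$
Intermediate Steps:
$\left(4 + 3\right)^{2} N - 68 = \left(4 + 3\right)^{2} \cdot 124 - 68 = 7^{2} \cdot 124 - 68 = 49 \cdot 124 - 68 = 6076 - 68 = 6008$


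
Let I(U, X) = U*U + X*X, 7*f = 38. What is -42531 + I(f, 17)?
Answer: -2068414/49 ≈ -42213.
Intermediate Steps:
f = 38/7 (f = (⅐)*38 = 38/7 ≈ 5.4286)
I(U, X) = U² + X²
-42531 + I(f, 17) = -42531 + ((38/7)² + 17²) = -42531 + (1444/49 + 289) = -42531 + 15605/49 = -2068414/49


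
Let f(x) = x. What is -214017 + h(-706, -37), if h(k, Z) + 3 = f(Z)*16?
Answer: -214612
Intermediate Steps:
h(k, Z) = -3 + 16*Z (h(k, Z) = -3 + Z*16 = -3 + 16*Z)
-214017 + h(-706, -37) = -214017 + (-3 + 16*(-37)) = -214017 + (-3 - 592) = -214017 - 595 = -214612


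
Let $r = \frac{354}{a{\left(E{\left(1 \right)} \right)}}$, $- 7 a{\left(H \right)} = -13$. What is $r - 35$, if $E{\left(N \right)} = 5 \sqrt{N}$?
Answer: $\frac{2023}{13} \approx 155.62$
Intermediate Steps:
$a{\left(H \right)} = \frac{13}{7}$ ($a{\left(H \right)} = \left(- \frac{1}{7}\right) \left(-13\right) = \frac{13}{7}$)
$r = \frac{2478}{13}$ ($r = \frac{354}{\frac{13}{7}} = 354 \cdot \frac{7}{13} = \frac{2478}{13} \approx 190.62$)
$r - 35 = \frac{2478}{13} - 35 = \frac{2023}{13}$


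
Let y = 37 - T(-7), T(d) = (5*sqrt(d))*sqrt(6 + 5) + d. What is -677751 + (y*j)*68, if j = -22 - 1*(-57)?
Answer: -573031 - 11900*I*sqrt(77) ≈ -5.7303e+5 - 1.0442e+5*I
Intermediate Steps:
j = 35 (j = -22 + 57 = 35)
T(d) = d + 5*sqrt(11)*sqrt(d) (T(d) = (5*sqrt(d))*sqrt(11) + d = 5*sqrt(11)*sqrt(d) + d = d + 5*sqrt(11)*sqrt(d))
y = 44 - 5*I*sqrt(77) (y = 37 - (-7 + 5*sqrt(11)*sqrt(-7)) = 37 - (-7 + 5*sqrt(11)*(I*sqrt(7))) = 37 - (-7 + 5*I*sqrt(77)) = 37 + (7 - 5*I*sqrt(77)) = 44 - 5*I*sqrt(77) ≈ 44.0 - 43.875*I)
-677751 + (y*j)*68 = -677751 + ((44 - 5*I*sqrt(77))*35)*68 = -677751 + (1540 - 175*I*sqrt(77))*68 = -677751 + (104720 - 11900*I*sqrt(77)) = -573031 - 11900*I*sqrt(77)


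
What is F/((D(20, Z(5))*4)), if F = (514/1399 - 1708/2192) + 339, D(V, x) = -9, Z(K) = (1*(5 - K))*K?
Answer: -259579327/27599472 ≈ -9.4052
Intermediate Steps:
Z(K) = K*(5 - K) (Z(K) = (5 - K)*K = K*(5 - K))
F = 259579327/766652 (F = (514*(1/1399) - 1708*1/2192) + 339 = (514/1399 - 427/548) + 339 = -315701/766652 + 339 = 259579327/766652 ≈ 338.59)
F/((D(20, Z(5))*4)) = 259579327/(766652*((-9*4))) = (259579327/766652)/(-36) = (259579327/766652)*(-1/36) = -259579327/27599472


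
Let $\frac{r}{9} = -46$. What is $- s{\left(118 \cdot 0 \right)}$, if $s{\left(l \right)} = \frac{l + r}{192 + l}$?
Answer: $\frac{69}{32} \approx 2.1563$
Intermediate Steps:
$r = -414$ ($r = 9 \left(-46\right) = -414$)
$s{\left(l \right)} = \frac{-414 + l}{192 + l}$ ($s{\left(l \right)} = \frac{l - 414}{192 + l} = \frac{-414 + l}{192 + l}$)
$- s{\left(118 \cdot 0 \right)} = - \frac{-414 + 118 \cdot 0}{192 + 118 \cdot 0} = - \frac{-414 + 0}{192 + 0} = - \frac{-414}{192} = \left(-1\right) \left(- \frac{69}{32}\right) = \frac{69}{32}$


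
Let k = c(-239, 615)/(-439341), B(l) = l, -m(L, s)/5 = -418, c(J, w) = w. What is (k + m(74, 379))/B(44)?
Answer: 306074025/6443668 ≈ 47.500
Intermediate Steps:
m(L, s) = 2090 (m(L, s) = -5*(-418) = 2090)
k = -205/146447 (k = 615/(-439341) = 615*(-1/439341) = -205/146447 ≈ -0.0013998)
(k + m(74, 379))/B(44) = (-205/146447 + 2090)/44 = (306074025/146447)*(1/44) = 306074025/6443668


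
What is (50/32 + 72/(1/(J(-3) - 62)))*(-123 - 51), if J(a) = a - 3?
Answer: 6813057/8 ≈ 8.5163e+5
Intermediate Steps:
J(a) = -3 + a
(50/32 + 72/(1/(J(-3) - 62)))*(-123 - 51) = (50/32 + 72/(1/((-3 - 3) - 62)))*(-123 - 51) = (50*(1/32) + 72/(1/(-6 - 62)))*(-174) = (25/16 + 72/(1/(-68)))*(-174) = (25/16 + 72/(-1/68))*(-174) = (25/16 + 72*(-68))*(-174) = (25/16 - 4896)*(-174) = -78311/16*(-174) = 6813057/8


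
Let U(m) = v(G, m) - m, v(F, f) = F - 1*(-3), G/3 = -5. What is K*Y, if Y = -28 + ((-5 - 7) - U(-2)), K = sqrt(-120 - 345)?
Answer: -30*I*sqrt(465) ≈ -646.92*I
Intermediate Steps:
G = -15 (G = 3*(-5) = -15)
v(F, f) = 3 + F (v(F, f) = F + 3 = 3 + F)
U(m) = -12 - m (U(m) = (3 - 15) - m = -12 - m)
K = I*sqrt(465) (K = sqrt(-465) = I*sqrt(465) ≈ 21.564*I)
Y = -30 (Y = -28 + ((-5 - 7) - (-12 - 1*(-2))) = -28 + (-12 - (-12 + 2)) = -28 + (-12 - 1*(-10)) = -28 + (-12 + 10) = -28 - 2 = -30)
K*Y = (I*sqrt(465))*(-30) = -30*I*sqrt(465)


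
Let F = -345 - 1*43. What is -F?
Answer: 388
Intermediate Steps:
F = -388 (F = -345 - 43 = -388)
-F = -1*(-388) = 388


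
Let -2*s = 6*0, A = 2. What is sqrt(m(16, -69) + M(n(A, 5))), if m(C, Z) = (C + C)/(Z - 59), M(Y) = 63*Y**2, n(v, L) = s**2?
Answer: I/2 ≈ 0.5*I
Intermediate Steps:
s = 0 (s = -3*0 = -1/2*0 = 0)
n(v, L) = 0 (n(v, L) = 0**2 = 0)
m(C, Z) = 2*C/(-59 + Z) (m(C, Z) = (2*C)/(-59 + Z) = 2*C/(-59 + Z))
sqrt(m(16, -69) + M(n(A, 5))) = sqrt(2*16/(-59 - 69) + 63*0**2) = sqrt(2*16/(-128) + 63*0) = sqrt(2*16*(-1/128) + 0) = sqrt(-1/4 + 0) = sqrt(-1/4) = I/2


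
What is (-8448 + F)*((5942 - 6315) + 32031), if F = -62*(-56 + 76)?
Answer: -306702704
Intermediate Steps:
F = -1240 (F = -62*20 = -1240)
(-8448 + F)*((5942 - 6315) + 32031) = (-8448 - 1240)*((5942 - 6315) + 32031) = -9688*(-373 + 32031) = -9688*31658 = -306702704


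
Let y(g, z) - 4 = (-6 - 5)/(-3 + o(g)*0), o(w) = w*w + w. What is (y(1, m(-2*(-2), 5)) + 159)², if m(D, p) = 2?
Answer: 250000/9 ≈ 27778.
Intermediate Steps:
o(w) = w + w² (o(w) = w² + w = w + w²)
y(g, z) = 23/3 (y(g, z) = 4 + (-6 - 5)/(-3 + (g*(1 + g))*0) = 4 - 11/(-3 + 0) = 4 - 11/(-3) = 4 - 11*(-⅓) = 4 + 11/3 = 23/3)
(y(1, m(-2*(-2), 5)) + 159)² = (23/3 + 159)² = (500/3)² = 250000/9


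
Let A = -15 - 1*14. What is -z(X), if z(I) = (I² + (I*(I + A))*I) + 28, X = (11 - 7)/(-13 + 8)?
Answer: -1196/125 ≈ -9.5680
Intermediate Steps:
A = -29 (A = -15 - 14 = -29)
X = -⅘ (X = 4/(-5) = 4*(-⅕) = -⅘ ≈ -0.80000)
z(I) = 28 + I² + I²*(-29 + I) (z(I) = (I² + (I*(I - 29))*I) + 28 = (I² + (I*(-29 + I))*I) + 28 = (I² + I²*(-29 + I)) + 28 = 28 + I² + I²*(-29 + I))
-z(X) = -(28 + (-⅘)³ - 28*(-⅘)²) = -(28 - 64/125 - 28*16/25) = -(28 - 64/125 - 448/25) = -1*1196/125 = -1196/125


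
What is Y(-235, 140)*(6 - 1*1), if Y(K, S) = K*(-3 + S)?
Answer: -160975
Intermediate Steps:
Y(-235, 140)*(6 - 1*1) = (-235*(-3 + 140))*(6 - 1*1) = (-235*137)*(6 - 1) = -32195*5 = -160975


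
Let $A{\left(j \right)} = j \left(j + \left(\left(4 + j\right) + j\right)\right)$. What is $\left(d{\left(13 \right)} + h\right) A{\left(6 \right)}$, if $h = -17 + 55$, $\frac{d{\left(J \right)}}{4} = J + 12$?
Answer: $18216$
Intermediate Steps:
$d{\left(J \right)} = 48 + 4 J$ ($d{\left(J \right)} = 4 \left(J + 12\right) = 4 \left(12 + J\right) = 48 + 4 J$)
$h = 38$
$A{\left(j \right)} = j \left(4 + 3 j\right)$ ($A{\left(j \right)} = j \left(j + \left(4 + 2 j\right)\right) = j \left(4 + 3 j\right)$)
$\left(d{\left(13 \right)} + h\right) A{\left(6 \right)} = \left(\left(48 + 4 \cdot 13\right) + 38\right) 6 \left(4 + 3 \cdot 6\right) = \left(\left(48 + 52\right) + 38\right) 6 \left(4 + 18\right) = \left(100 + 38\right) 6 \cdot 22 = 138 \cdot 132 = 18216$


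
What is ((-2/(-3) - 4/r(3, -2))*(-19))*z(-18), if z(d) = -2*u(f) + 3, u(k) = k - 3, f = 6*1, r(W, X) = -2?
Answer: 152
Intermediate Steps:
f = 6
u(k) = -3 + k
z(d) = -3 (z(d) = -2*(-3 + 6) + 3 = -2*3 + 3 = -6 + 3 = -3)
((-2/(-3) - 4/r(3, -2))*(-19))*z(-18) = ((-2/(-3) - 4/(-2))*(-19))*(-3) = ((-2*(-⅓) - 4*(-½))*(-19))*(-3) = ((⅔ + 2)*(-19))*(-3) = ((8/3)*(-19))*(-3) = -152/3*(-3) = 152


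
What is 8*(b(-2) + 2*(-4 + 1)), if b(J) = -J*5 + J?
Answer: 16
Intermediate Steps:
b(J) = -4*J (b(J) = -5*J + J = -4*J)
8*(b(-2) + 2*(-4 + 1)) = 8*(-4*(-2) + 2*(-4 + 1)) = 8*(8 + 2*(-3)) = 8*(8 - 6) = 8*2 = 16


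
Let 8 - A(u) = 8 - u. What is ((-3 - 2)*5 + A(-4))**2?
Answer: 841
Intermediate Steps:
A(u) = u (A(u) = 8 - (8 - u) = 8 + (-8 + u) = u)
((-3 - 2)*5 + A(-4))**2 = ((-3 - 2)*5 - 4)**2 = (-5*5 - 4)**2 = (-25 - 4)**2 = (-29)**2 = 841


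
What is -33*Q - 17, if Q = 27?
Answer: -908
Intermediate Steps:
-33*Q - 17 = -33*27 - 17 = -891 - 17 = -908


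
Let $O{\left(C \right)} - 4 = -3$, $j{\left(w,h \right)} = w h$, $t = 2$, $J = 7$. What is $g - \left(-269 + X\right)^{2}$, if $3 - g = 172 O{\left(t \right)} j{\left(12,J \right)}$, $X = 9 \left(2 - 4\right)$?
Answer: $-96814$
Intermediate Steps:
$j{\left(w,h \right)} = h w$
$O{\left(C \right)} = 1$ ($O{\left(C \right)} = 4 - 3 = 1$)
$X = -18$ ($X = 9 \left(-2\right) = -18$)
$g = -14445$ ($g = 3 - 172 \cdot 1 \cdot 7 \cdot 12 = 3 - 172 \cdot 84 = 3 - 14448 = -14445$)
$g - \left(-269 + X\right)^{2} = -14445 - \left(-269 - 18\right)^{2} = -14445 - \left(-287\right)^{2} = -14445 - 82369 = -96814$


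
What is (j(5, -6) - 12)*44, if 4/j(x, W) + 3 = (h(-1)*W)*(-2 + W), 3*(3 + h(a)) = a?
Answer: -86240/163 ≈ -529.08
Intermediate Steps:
h(a) = -3 + a/3
j(x, W) = 4/(-3 - 10*W*(-2 + W)/3) (j(x, W) = 4/(-3 + ((-3 + (⅓)*(-1))*W)*(-2 + W)) = 4/(-3 + ((-3 - ⅓)*W)*(-2 + W)) = 4/(-3 + (-10*W/3)*(-2 + W)) = 4/(-3 - 10*W*(-2 + W)/3))
(j(5, -6) - 12)*44 = (-12/(9 - 20*(-6) + 10*(-6)²) - 12)*44 = (-12/(9 + 120 + 10*36) - 12)*44 = (-12/(9 + 120 + 360) - 12)*44 = (-12/489 - 12)*44 = (-12*1/489 - 12)*44 = (-4/163 - 12)*44 = -1960/163*44 = -86240/163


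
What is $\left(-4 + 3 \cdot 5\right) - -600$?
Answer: $611$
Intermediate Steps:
$\left(-4 + 3 \cdot 5\right) - -600 = \left(-4 + 15\right) + 600 = 11 + 600 = 611$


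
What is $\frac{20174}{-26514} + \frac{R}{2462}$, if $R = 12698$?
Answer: $\frac{71751596}{16319367} \approx 4.3967$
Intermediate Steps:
$\frac{20174}{-26514} + \frac{R}{2462} = \frac{20174}{-26514} + \frac{12698}{2462} = 20174 \left(- \frac{1}{26514}\right) + 12698 \cdot \frac{1}{2462} = - \frac{10087}{13257} + \frac{6349}{1231} = \frac{71751596}{16319367}$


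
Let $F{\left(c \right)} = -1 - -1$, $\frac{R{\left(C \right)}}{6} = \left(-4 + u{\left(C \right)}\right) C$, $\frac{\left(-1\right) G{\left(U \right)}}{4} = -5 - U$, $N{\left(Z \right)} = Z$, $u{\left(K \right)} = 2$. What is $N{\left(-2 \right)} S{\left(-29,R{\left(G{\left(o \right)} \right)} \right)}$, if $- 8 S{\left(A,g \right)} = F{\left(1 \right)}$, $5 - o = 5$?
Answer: $0$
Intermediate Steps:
$o = 0$ ($o = 5 - 5 = 0$)
$G{\left(U \right)} = 20 + 4 U$ ($G{\left(U \right)} = - 4 \left(-5 - U\right) = 20 + 4 U$)
$R{\left(C \right)} = - 12 C$ ($R{\left(C \right)} = 6 \left(-4 + 2\right) C = 6 \left(- 2 C\right) = - 12 C$)
$F{\left(c \right)} = 0$ ($F{\left(c \right)} = -1 + 1 = 0$)
$S{\left(A,g \right)} = 0$ ($S{\left(A,g \right)} = \left(- \frac{1}{8}\right) 0 = 0$)
$N{\left(-2 \right)} S{\left(-29,R{\left(G{\left(o \right)} \right)} \right)} = \left(-2\right) 0 = 0$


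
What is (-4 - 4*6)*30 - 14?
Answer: -854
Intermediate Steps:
(-4 - 4*6)*30 - 14 = (-4 - 24)*30 - 14 = -28*30 - 14 = -840 - 14 = -854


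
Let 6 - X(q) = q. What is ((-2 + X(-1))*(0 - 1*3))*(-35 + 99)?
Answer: -960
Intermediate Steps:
X(q) = 6 - q
((-2 + X(-1))*(0 - 1*3))*(-35 + 99) = ((-2 + (6 - 1*(-1)))*(0 - 1*3))*(-35 + 99) = ((-2 + (6 + 1))*(0 - 3))*64 = ((-2 + 7)*(-3))*64 = (5*(-3))*64 = -15*64 = -960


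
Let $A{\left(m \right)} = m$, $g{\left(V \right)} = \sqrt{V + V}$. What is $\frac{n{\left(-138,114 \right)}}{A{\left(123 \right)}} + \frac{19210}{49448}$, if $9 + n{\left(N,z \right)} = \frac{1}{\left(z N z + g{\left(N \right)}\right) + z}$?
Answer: $\frac{64247167718626649}{203753451295845318} - \frac{i \sqrt{69}}{197786880403668} \approx 0.31532 - 4.1998 \cdot 10^{-14} i$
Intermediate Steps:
$g{\left(V \right)} = \sqrt{2} \sqrt{V}$ ($g{\left(V \right)} = \sqrt{2 V} = \sqrt{2} \sqrt{V}$)
$n{\left(N,z \right)} = -9 + \frac{1}{z + N z^{2} + \sqrt{2} \sqrt{N}}$ ($n{\left(N,z \right)} = -9 + \frac{1}{\left(z N z + \sqrt{2} \sqrt{N}\right) + z} = -9 + \frac{1}{\left(N z z + \sqrt{2} \sqrt{N}\right) + z} = -9 + \frac{1}{\left(N z^{2} + \sqrt{2} \sqrt{N}\right) + z} = -9 + \frac{1}{z + N z^{2} + \sqrt{2} \sqrt{N}}$)
$\frac{n{\left(-138,114 \right)}}{A{\left(123 \right)}} + \frac{19210}{49448} = \frac{\frac{1}{114 - 138 \cdot 114^{2} + \sqrt{2} \sqrt{-138}} \left(1 - 1026 - - 1242 \cdot 114^{2} - 9 \sqrt{2} \sqrt{-138}\right)}{123} + \frac{19210}{49448} = \frac{1 - 1026 - \left(-1242\right) 12996 - 9 \sqrt{2} i \sqrt{138}}{114 - 1793448 + \sqrt{2} i \sqrt{138}} \cdot \frac{1}{123} + 19210 \cdot \frac{1}{49448} = \frac{1 - 1026 + 16141032 - 18 i \sqrt{69}}{114 - 1793448 + 2 i \sqrt{69}} \cdot \frac{1}{123} + \frac{9605}{24724} = \frac{16140007 - 18 i \sqrt{69}}{-1793334 + 2 i \sqrt{69}} \cdot \frac{1}{123} + \frac{9605}{24724} = \frac{16140007 - 18 i \sqrt{69}}{123 \left(-1793334 + 2 i \sqrt{69}\right)} + \frac{9605}{24724} = \frac{9605}{24724} + \frac{16140007 - 18 i \sqrt{69}}{123 \left(-1793334 + 2 i \sqrt{69}\right)}$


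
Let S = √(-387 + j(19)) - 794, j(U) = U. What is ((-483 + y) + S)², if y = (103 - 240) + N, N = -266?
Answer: 2822032 - 13440*I*√23 ≈ 2.822e+6 - 64456.0*I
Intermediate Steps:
y = -403 (y = (103 - 240) - 266 = -137 - 266 = -403)
S = -794 + 4*I*√23 (S = √(-387 + 19) - 794 = √(-368) - 794 = 4*I*√23 - 794 = -794 + 4*I*√23 ≈ -794.0 + 19.183*I)
((-483 + y) + S)² = ((-483 - 403) + (-794 + 4*I*√23))² = (-886 + (-794 + 4*I*√23))² = (-1680 + 4*I*√23)²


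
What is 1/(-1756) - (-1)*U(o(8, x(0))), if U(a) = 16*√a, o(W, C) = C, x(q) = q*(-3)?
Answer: -1/1756 ≈ -0.00056948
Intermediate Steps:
x(q) = -3*q
1/(-1756) - (-1)*U(o(8, x(0))) = 1/(-1756) - (-1)*16*√(-3*0) = -1/1756 - (-1)*16*√0 = -1/1756 - (-1)*16*0 = -1/1756 - (-1)*0 = -1/1756 - 1*0 = -1/1756 + 0 = -1/1756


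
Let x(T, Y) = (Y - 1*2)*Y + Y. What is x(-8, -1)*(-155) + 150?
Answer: -160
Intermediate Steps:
x(T, Y) = Y + Y*(-2 + Y) (x(T, Y) = (Y - 2)*Y + Y = (-2 + Y)*Y + Y = Y*(-2 + Y) + Y = Y + Y*(-2 + Y))
x(-8, -1)*(-155) + 150 = -(-1 - 1)*(-155) + 150 = -1*(-2)*(-155) + 150 = 2*(-155) + 150 = -310 + 150 = -160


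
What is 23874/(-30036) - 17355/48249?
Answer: -92953967/80511498 ≈ -1.1545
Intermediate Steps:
23874/(-30036) - 17355/48249 = 23874*(-1/30036) - 17355*1/48249 = -3979/5006 - 5785/16083 = -92953967/80511498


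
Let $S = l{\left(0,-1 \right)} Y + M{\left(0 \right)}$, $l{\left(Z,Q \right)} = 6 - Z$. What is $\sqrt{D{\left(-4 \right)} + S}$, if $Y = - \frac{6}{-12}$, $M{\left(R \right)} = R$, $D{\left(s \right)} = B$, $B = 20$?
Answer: $\sqrt{23} \approx 4.7958$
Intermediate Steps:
$D{\left(s \right)} = 20$
$Y = \frac{1}{2}$ ($Y = \left(-6\right) \left(- \frac{1}{12}\right) = \frac{1}{2} \approx 0.5$)
$S = 3$ ($S = \left(6 - 0\right) \frac{1}{2} + 0 = \left(6 + 0\right) \frac{1}{2} + 0 = 6 \cdot \frac{1}{2} + 0 = 3 + 0 = 3$)
$\sqrt{D{\left(-4 \right)} + S} = \sqrt{20 + 3} = \sqrt{23}$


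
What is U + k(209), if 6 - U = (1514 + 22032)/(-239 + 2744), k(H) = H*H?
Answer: 109412389/2505 ≈ 43678.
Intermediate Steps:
k(H) = H²
U = -8516/2505 (U = 6 - (1514 + 22032)/(-239 + 2744) = 6 - 23546/2505 = -8516/2505 ≈ -3.3996)
U + k(209) = -8516/2505 + 209² = -8516/2505 + 43681 = 109412389/2505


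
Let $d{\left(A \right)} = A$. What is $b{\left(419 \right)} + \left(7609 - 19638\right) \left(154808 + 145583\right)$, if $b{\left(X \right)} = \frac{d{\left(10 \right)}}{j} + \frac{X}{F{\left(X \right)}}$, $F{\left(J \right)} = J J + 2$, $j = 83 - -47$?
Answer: $- \frac{8246939095082131}{2282319} \approx -3.6134 \cdot 10^{9}$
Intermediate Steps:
$j = 130$ ($j = 83 + 47 = 130$)
$F{\left(J \right)} = 2 + J^{2}$ ($F{\left(J \right)} = J^{2} + 2 = 2 + J^{2}$)
$b{\left(X \right)} = \frac{1}{13} + \frac{X}{2 + X^{2}}$ ($b{\left(X \right)} = \frac{10}{130} + \frac{X}{2 + X^{2}} = 10 \cdot \frac{1}{130} + \frac{X}{2 + X^{2}} = \frac{1}{13} + \frac{X}{2 + X^{2}}$)
$b{\left(419 \right)} + \left(7609 - 19638\right) \left(154808 + 145583\right) = \frac{2 + 419^{2} + 13 \cdot 419}{13 \left(2 + 419^{2}\right)} + \left(7609 - 19638\right) \left(154808 + 145583\right) = \frac{2 + 175561 + 5447}{13 \left(2 + 175561\right)} - 3613403339 = \frac{1}{13} \cdot \frac{1}{175563} \cdot 181010 - 3613403339 = \frac{181010}{2282319} - 3613403339 = - \frac{8246939095082131}{2282319}$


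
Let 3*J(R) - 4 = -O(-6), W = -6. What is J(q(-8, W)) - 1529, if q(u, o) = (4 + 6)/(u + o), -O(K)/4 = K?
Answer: -4607/3 ≈ -1535.7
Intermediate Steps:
O(K) = -4*K
q(u, o) = 10/(o + u)
J(R) = -20/3 (J(R) = 4/3 + (-(-4)*(-6))/3 = 4/3 + (-1*24)/3 = 4/3 + (⅓)*(-24) = 4/3 - 8 = -20/3)
J(q(-8, W)) - 1529 = -20/3 - 1529 = -4607/3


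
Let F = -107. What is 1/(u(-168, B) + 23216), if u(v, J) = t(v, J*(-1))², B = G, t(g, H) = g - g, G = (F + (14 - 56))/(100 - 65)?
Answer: 1/23216 ≈ 4.3074e-5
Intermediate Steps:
G = -149/35 (G = (-107 + (14 - 56))/(100 - 65) = (-107 - 42)/35 = -149*1/35 = -149/35 ≈ -4.2571)
t(g, H) = 0
B = -149/35 ≈ -4.2571
u(v, J) = 0 (u(v, J) = 0² = 0)
1/(u(-168, B) + 23216) = 1/(0 + 23216) = 1/23216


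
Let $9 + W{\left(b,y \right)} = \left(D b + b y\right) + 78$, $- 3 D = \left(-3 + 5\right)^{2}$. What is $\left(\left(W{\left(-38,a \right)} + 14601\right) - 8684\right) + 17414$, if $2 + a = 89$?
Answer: $\frac{60434}{3} \approx 20145.0$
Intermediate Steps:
$a = 87$ ($a = -2 + 89 = 87$)
$D = - \frac{4}{3}$ ($D = - \frac{\left(-3 + 5\right)^{2}}{3} = - \frac{2^{2}}{3} = \left(- \frac{1}{3}\right) 4 = - \frac{4}{3} \approx -1.3333$)
$W{\left(b,y \right)} = 69 - \frac{4 b}{3} + b y$ ($W{\left(b,y \right)} = -9 + \left(\left(- \frac{4 b}{3} + b y\right) + 78\right) = -9 + \left(78 - \frac{4 b}{3} + b y\right) = 69 - \frac{4 b}{3} + b y$)
$\left(\left(W{\left(-38,a \right)} + 14601\right) - 8684\right) + 17414 = \left(\left(\left(69 - - \frac{152}{3} - 3306\right) + 14601\right) - 8684\right) + 17414 = \left(\left(\left(69 + \frac{152}{3} - 3306\right) + 14601\right) - 8684\right) + 17414 = \left(\left(- \frac{9559}{3} + 14601\right) - 8684\right) + 17414 = \left(\frac{34244}{3} - 8684\right) + 17414 = \frac{8192}{3} + 17414 = \frac{60434}{3}$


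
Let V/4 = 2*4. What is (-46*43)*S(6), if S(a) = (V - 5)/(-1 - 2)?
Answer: 17802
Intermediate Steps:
V = 32 (V = 4*(2*4) = 4*8 = 32)
S(a) = -9 (S(a) = (32 - 5)/(-1 - 2) = 27/(-3) = 27*(-1/3) = -9)
(-46*43)*S(6) = -46*43*(-9) = -1978*(-9) = 17802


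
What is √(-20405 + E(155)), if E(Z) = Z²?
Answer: 2*√905 ≈ 60.166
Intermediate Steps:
√(-20405 + E(155)) = √(-20405 + 155²) = √(-20405 + 24025) = √3620 = 2*√905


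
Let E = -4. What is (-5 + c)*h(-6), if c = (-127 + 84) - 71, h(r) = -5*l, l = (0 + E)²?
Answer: 9520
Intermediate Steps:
l = 16 (l = (0 - 4)² = (-4)² = 16)
h(r) = -80 (h(r) = -5*16 = -80)
c = -114 (c = -43 - 71 = -114)
(-5 + c)*h(-6) = (-5 - 114)*(-80) = -119*(-80) = 9520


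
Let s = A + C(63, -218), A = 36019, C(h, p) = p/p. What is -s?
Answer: -36020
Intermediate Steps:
C(h, p) = 1
s = 36020 (s = 36019 + 1 = 36020)
-s = -1*36020 = -36020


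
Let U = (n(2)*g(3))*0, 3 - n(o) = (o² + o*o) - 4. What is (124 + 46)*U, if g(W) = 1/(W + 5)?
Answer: 0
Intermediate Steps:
g(W) = 1/(5 + W)
n(o) = 7 - 2*o² (n(o) = 3 - ((o² + o*o) - 4) = 3 - ((o² + o²) - 4) = 3 - (2*o² - 4) = 3 - (-4 + 2*o²) = 3 + (4 - 2*o²) = 7 - 2*o²)
U = 0 (U = ((7 - 2*2²)/(5 + 3))*0 = ((7 - 2*4)/8)*0 = ((7 - 8)*(⅛))*0 = -1*⅛*0 = -⅛*0 = 0)
(124 + 46)*U = (124 + 46)*0 = 170*0 = 0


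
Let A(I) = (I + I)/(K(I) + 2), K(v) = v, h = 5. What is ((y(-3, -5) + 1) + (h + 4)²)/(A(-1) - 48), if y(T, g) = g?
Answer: -77/50 ≈ -1.5400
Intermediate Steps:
A(I) = 2*I/(2 + I) (A(I) = (I + I)/(I + 2) = (2*I)/(2 + I) = 2*I/(2 + I))
((y(-3, -5) + 1) + (h + 4)²)/(A(-1) - 48) = ((-5 + 1) + (5 + 4)²)/(2*(-1)/(2 - 1) - 48) = (-4 + 9²)/(2*(-1)/1 - 48) = (-4 + 81)/(2*(-1)*1 - 48) = 77/(-2 - 48) = 77/(-50) = -1/50*77 = -77/50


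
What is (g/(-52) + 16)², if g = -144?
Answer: 59536/169 ≈ 352.28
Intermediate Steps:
(g/(-52) + 16)² = (-144/(-52) + 16)² = (-144*(-1/52) + 16)² = (36/13 + 16)² = (244/13)² = 59536/169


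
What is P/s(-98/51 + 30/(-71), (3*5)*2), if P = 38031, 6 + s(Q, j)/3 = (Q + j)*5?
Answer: 45903417/478984 ≈ 95.835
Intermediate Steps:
s(Q, j) = -18 + 15*Q + 15*j (s(Q, j) = -18 + 3*((Q + j)*5) = -18 + 3*(5*Q + 5*j) = -18 + (15*Q + 15*j) = -18 + 15*Q + 15*j)
P/s(-98/51 + 30/(-71), (3*5)*2) = 38031/(-18 + 15*(-98/51 + 30/(-71)) + 15*((3*5)*2)) = 38031/(-18 + 15*(-98*1/51 + 30*(-1/71)) + 15*(15*2)) = 38031/(-18 + 15*(-98/51 - 30/71) + 15*30) = 38031/(-18 + 15*(-8488/3621) + 450) = 38031/(-18 - 42440/1207 + 450) = 38031/(478984/1207) = 38031*(1207/478984) = 45903417/478984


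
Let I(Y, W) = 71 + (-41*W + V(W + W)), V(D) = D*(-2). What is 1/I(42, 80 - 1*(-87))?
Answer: -1/7444 ≈ -0.00013434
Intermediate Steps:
V(D) = -2*D
I(Y, W) = 71 - 45*W (I(Y, W) = 71 + (-41*W - 2*(W + W)) = 71 + (-41*W - 4*W) = 71 - 45*W)
1/I(42, 80 - 1*(-87)) = 1/(71 - 45*(80 - 1*(-87))) = 1/(71 - 45*(80 + 87)) = 1/(71 - 45*167) = 1/(71 - 7515) = 1/(-7444) = -1/7444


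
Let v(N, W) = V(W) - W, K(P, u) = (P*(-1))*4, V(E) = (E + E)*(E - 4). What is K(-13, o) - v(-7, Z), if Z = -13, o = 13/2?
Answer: -403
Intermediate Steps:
o = 13/2 (o = 13*(½) = 13/2 ≈ 6.5000)
V(E) = 2*E*(-4 + E) (V(E) = (2*E)*(-4 + E) = 2*E*(-4 + E))
K(P, u) = -4*P (K(P, u) = -P*4 = -4*P)
v(N, W) = -W + 2*W*(-4 + W) (v(N, W) = 2*W*(-4 + W) - W = -W + 2*W*(-4 + W))
K(-13, o) - v(-7, Z) = -4*(-13) - (-13)*(-9 + 2*(-13)) = 52 - (-13)*(-9 - 26) = 52 - (-13)*(-35) = 52 - 1*455 = 52 - 455 = -403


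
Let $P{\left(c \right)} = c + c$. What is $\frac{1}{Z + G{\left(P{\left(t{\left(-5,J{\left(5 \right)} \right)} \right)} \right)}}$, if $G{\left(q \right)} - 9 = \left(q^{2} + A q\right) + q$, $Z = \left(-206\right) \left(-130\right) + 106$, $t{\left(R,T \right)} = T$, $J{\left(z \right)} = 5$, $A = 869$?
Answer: $\frac{1}{35695} \approx 2.8015 \cdot 10^{-5}$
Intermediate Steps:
$P{\left(c \right)} = 2 c$
$Z = 26886$ ($Z = 26780 + 106 = 26886$)
$G{\left(q \right)} = 9 + q^{2} + 870 q$ ($G{\left(q \right)} = 9 + \left(\left(q^{2} + 869 q\right) + q\right) = 9 + \left(q^{2} + 870 q\right) = 9 + q^{2} + 870 q$)
$\frac{1}{Z + G{\left(P{\left(t{\left(-5,J{\left(5 \right)} \right)} \right)} \right)}} = \frac{1}{26886 + \left(9 + \left(2 \cdot 5\right)^{2} + 870 \cdot 2 \cdot 5\right)} = \frac{1}{26886 + \left(9 + 10^{2} + 870 \cdot 10\right)} = \frac{1}{26886 + \left(9 + 100 + 8700\right)} = \frac{1}{26886 + 8809} = \frac{1}{35695}$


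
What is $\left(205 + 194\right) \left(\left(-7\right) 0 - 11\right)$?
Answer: $-4389$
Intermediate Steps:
$\left(205 + 194\right) \left(\left(-7\right) 0 - 11\right) = 399 \left(0 - 11\right) = 399 \left(-11\right) = -4389$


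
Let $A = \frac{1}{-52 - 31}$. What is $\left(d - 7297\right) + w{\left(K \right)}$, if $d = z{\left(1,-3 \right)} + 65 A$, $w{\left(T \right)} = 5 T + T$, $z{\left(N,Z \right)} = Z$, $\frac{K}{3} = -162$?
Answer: $- \frac{847993}{83} \approx -10217.0$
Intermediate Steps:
$K = -486$ ($K = 3 \left(-162\right) = -486$)
$w{\left(T \right)} = 6 T$
$A = - \frac{1}{83}$ ($A = \frac{1}{-83} = - \frac{1}{83} \approx -0.012048$)
$d = - \frac{314}{83}$ ($d = -3 + 65 \left(- \frac{1}{83}\right) = -3 - \frac{65}{83} = - \frac{314}{83} \approx -3.7831$)
$\left(d - 7297\right) + w{\left(K \right)} = \left(- \frac{314}{83} - 7297\right) + 6 \left(-486\right) = \left(- \frac{314}{83} - 7297\right) - 2916 = - \frac{605965}{83} - 2916 = - \frac{847993}{83}$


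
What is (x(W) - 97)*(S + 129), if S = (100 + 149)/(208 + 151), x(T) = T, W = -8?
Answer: -4888800/359 ≈ -13618.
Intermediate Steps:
S = 249/359 ≈ 0.69359
(x(W) - 97)*(S + 129) = (-8 - 97)*(249/359 + 129) = -105*46560/359 = -4888800/359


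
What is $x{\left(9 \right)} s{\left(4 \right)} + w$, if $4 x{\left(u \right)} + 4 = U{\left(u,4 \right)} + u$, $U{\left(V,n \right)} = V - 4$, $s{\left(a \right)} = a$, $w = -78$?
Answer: $-68$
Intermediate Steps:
$U{\left(V,n \right)} = -4 + V$
$x{\left(u \right)} = -2 + \frac{u}{2}$ ($x{\left(u \right)} = -1 + \frac{\left(-4 + u\right) + u}{4} = -1 + \frac{-4 + 2 u}{4} = -1 + \left(-1 + \frac{u}{2}\right) = -2 + \frac{u}{2}$)
$x{\left(9 \right)} s{\left(4 \right)} + w = \left(-2 + \frac{1}{2} \cdot 9\right) 4 - 78 = \left(-2 + \frac{9}{2}\right) 4 - 78 = \frac{5}{2} \cdot 4 - 78 = 10 - 78 = -68$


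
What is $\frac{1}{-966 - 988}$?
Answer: $- \frac{1}{1954} \approx -0.00051177$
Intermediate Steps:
$\frac{1}{-966 - 988} = \frac{1}{-1954} = - \frac{1}{1954}$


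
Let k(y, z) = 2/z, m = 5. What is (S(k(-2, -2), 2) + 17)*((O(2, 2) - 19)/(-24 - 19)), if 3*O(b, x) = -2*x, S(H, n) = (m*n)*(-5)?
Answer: -671/43 ≈ -15.605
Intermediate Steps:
S(H, n) = -25*n (S(H, n) = (5*n)*(-5) = -25*n)
O(b, x) = -2*x/3 (O(b, x) = (-2*x)/3 = -2*x/3)
(S(k(-2, -2), 2) + 17)*((O(2, 2) - 19)/(-24 - 19)) = (-25*2 + 17)*((-⅔*2 - 19)/(-24 - 19)) = (-50 + 17)*((-4/3 - 19)/(-43)) = -(-671)*(-1)/43 = -33*61/129 = -671/43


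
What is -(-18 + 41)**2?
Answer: -529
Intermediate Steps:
-(-18 + 41)**2 = -1*23**2 = -1*529 = -529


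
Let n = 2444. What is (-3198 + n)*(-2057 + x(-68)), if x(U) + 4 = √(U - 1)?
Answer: 1553994 - 754*I*√69 ≈ 1.554e+6 - 6263.2*I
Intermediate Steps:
x(U) = -4 + √(-1 + U) (x(U) = -4 + √(U - 1) = -4 + √(-1 + U))
(-3198 + n)*(-2057 + x(-68)) = (-3198 + 2444)*(-2057 + (-4 + √(-1 - 68))) = -754*(-2057 + (-4 + √(-69))) = -754*(-2057 + (-4 + I*√69)) = -754*(-2061 + I*√69) = 1553994 - 754*I*√69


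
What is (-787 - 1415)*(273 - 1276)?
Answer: 2208606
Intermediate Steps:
(-787 - 1415)*(273 - 1276) = -2202*(-1003) = 2208606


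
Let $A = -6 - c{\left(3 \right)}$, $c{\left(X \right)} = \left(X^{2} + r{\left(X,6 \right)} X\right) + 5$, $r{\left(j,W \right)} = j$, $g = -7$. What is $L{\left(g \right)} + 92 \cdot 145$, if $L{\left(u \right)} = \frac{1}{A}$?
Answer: $\frac{386859}{29} \approx 13340.0$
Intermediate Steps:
$c{\left(X \right)} = 5 + 2 X^{2}$ ($c{\left(X \right)} = \left(X^{2} + X X\right) + 5 = \left(X^{2} + X^{2}\right) + 5 = 2 X^{2} + 5 = 5 + 2 X^{2}$)
$A = -29$ ($A = -6 - \left(5 + 2 \cdot 3^{2}\right) = -6 - \left(5 + 2 \cdot 9\right) = -6 - \left(5 + 18\right) = -6 - 23 = -29$)
$L{\left(u \right)} = - \frac{1}{29}$ ($L{\left(u \right)} = \frac{1}{-29} = - \frac{1}{29}$)
$L{\left(g \right)} + 92 \cdot 145 = - \frac{1}{29} + 92 \cdot 145 = - \frac{1}{29} + 13340 = \frac{386859}{29}$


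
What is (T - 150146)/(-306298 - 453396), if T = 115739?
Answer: 34407/759694 ≈ 0.045291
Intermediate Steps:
(T - 150146)/(-306298 - 453396) = (115739 - 150146)/(-306298 - 453396) = -34407/(-759694) = -34407*(-1/759694) = 34407/759694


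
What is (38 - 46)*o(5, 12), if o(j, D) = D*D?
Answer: -1152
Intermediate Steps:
o(j, D) = D**2
(38 - 46)*o(5, 12) = (38 - 46)*12**2 = -8*144 = -1152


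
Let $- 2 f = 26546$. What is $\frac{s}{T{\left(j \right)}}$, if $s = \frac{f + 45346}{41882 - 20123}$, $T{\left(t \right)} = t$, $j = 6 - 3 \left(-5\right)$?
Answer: $\frac{10691}{152313} \approx 0.070191$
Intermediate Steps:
$j = 21$ ($j = 6 - -15 = 6 + 15 = 21$)
$f = -13273$ ($f = \left(- \frac{1}{2}\right) 26546 = -13273$)
$s = \frac{10691}{7253}$ ($s = \frac{-13273 + 45346}{41882 - 20123} = \frac{32073}{21759} = 32073 \cdot \frac{1}{21759} = \frac{10691}{7253} \approx 1.474$)
$\frac{s}{T{\left(j \right)}} = \frac{10691}{7253 \cdot 21} = \frac{10691}{7253} \cdot \frac{1}{21} = \frac{10691}{152313}$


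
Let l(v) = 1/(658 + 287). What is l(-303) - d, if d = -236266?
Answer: 223271371/945 ≈ 2.3627e+5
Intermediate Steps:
l(v) = 1/945
l(-303) - d = 1/945 - 1*(-236266) = 1/945 + 236266 = 223271371/945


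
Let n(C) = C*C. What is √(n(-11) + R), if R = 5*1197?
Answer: √6106 ≈ 78.141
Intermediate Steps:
n(C) = C²
R = 5985
√(n(-11) + R) = √((-11)² + 5985) = √(121 + 5985) = √6106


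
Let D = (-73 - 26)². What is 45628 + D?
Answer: 55429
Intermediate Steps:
D = 9801 (D = (-99)² = 9801)
45628 + D = 45628 + 9801 = 55429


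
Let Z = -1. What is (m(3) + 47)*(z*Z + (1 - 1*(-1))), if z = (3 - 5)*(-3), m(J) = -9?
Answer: -152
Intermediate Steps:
z = 6 (z = -2*(-3) = 6)
(m(3) + 47)*(z*Z + (1 - 1*(-1))) = (-9 + 47)*(6*(-1) + (1 - 1*(-1))) = 38*(-6 + (1 + 1)) = 38*(-6 + 2) = 38*(-4) = -152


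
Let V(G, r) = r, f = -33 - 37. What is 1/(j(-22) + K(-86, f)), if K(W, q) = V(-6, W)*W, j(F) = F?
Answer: 1/7374 ≈ 0.00013561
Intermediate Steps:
f = -70
K(W, q) = W² (K(W, q) = W*W = W²)
1/(j(-22) + K(-86, f)) = 1/(-22 + (-86)²) = 1/(-22 + 7396) = 1/7374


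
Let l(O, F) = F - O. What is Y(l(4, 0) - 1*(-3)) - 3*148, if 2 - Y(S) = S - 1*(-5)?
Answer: -446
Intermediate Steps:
Y(S) = -3 - S (Y(S) = 2 - (S - 1*(-5)) = 2 - (S + 5) = 2 - (5 + S) = 2 + (-5 - S) = -3 - S)
Y(l(4, 0) - 1*(-3)) - 3*148 = (-3 - ((0 - 1*4) - 1*(-3))) - 3*148 = (-3 - ((0 - 4) + 3)) - 444 = (-3 - (-4 + 3)) - 444 = (-3 - 1*(-1)) - 444 = (-3 + 1) - 444 = -2 - 444 = -446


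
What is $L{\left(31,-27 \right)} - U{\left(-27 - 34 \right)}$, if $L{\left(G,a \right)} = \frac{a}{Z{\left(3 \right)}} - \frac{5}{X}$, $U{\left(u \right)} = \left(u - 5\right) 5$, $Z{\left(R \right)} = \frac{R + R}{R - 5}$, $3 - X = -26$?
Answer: $\frac{9826}{29} \approx 338.83$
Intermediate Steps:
$X = 29$ ($X = 3 - -26 = 3 + 26 = 29$)
$Z{\left(R \right)} = \frac{2 R}{-5 + R}$
$U{\left(u \right)} = -25 + 5 u$ ($U{\left(u \right)} = \left(-5 + u\right) 5 = -25 + 5 u$)
$L{\left(G,a \right)} = - \frac{5}{29} - \frac{a}{3}$ ($L{\left(G,a \right)} = \frac{a}{2 \cdot 3 \frac{1}{-5 + 3}} - \frac{5}{29} = \frac{a}{2 \cdot 3 \frac{1}{-2}} - \frac{5}{29} = \frac{a}{2 \cdot 3 \left(- \frac{1}{2}\right)} - \frac{5}{29} = \frac{a}{-3} - \frac{5}{29} = a \left(- \frac{1}{3}\right) - \frac{5}{29} = - \frac{a}{3} - \frac{5}{29} = - \frac{5}{29} - \frac{a}{3}$)
$L{\left(31,-27 \right)} - U{\left(-27 - 34 \right)} = \left(- \frac{5}{29} - -9\right) - \left(-25 + 5 \left(-27 - 34\right)\right) = \left(- \frac{5}{29} + 9\right) - \left(-25 + 5 \left(-27 - 34\right)\right) = \frac{256}{29} - \left(-25 + 5 \left(-61\right)\right) = \frac{256}{29} - \left(-25 - 305\right) = \frac{256}{29} - -330 = \frac{256}{29} + 330 = \frac{9826}{29}$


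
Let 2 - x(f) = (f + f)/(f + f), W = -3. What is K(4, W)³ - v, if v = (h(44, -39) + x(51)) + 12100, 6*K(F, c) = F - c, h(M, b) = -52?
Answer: -2602241/216 ≈ -12047.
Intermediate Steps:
x(f) = 1 (x(f) = 2 - (f + f)/(f + f) = 2 - 2*f/(2*f) = 2 - 2*f*1/(2*f) = 2 - 1*1 = 2 - 1 = 1)
K(F, c) = -c/6 + F/6 (K(F, c) = (F - c)/6 = -c/6 + F/6)
v = 12049 (v = (-52 + 1) + 12100 = -51 + 12100 = 12049)
K(4, W)³ - v = (-⅙*(-3) + (⅙)*4)³ - 1*12049 = (½ + ⅔)³ - 12049 = (7/6)³ - 12049 = 343/216 - 12049 = -2602241/216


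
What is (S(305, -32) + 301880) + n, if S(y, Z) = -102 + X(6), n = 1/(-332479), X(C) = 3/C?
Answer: 200670027801/664958 ≈ 3.0178e+5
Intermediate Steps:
n = -1/332479 ≈ -3.0077e-6
S(y, Z) = -203/2 (S(y, Z) = -102 + 3/6 = -102 + 3*(⅙) = -102 + ½ = -203/2)
(S(305, -32) + 301880) + n = (-203/2 + 301880) - 1/332479 = 603557/2 - 1/332479 = 200670027801/664958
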